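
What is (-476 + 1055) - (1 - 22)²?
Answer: 138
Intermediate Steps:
(-476 + 1055) - (1 - 22)² = 579 - 1*(-21)² = 579 - 1*441 = 579 - 441 = 138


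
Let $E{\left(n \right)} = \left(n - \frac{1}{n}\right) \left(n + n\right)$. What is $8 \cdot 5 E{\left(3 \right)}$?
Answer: $640$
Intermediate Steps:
$E{\left(n \right)} = 2 n \left(n - \frac{1}{n}\right)$ ($E{\left(n \right)} = \left(n - \frac{1}{n}\right) 2 n = 2 n \left(n - \frac{1}{n}\right)$)
$8 \cdot 5 E{\left(3 \right)} = 8 \cdot 5 \left(-2 + 2 \cdot 3^{2}\right) = 40 \left(-2 + 2 \cdot 9\right) = 40 \left(-2 + 18\right) = 40 \cdot 16 = 640$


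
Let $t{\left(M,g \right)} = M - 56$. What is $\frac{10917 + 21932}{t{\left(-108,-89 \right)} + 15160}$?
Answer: $\frac{32849}{14996} \approx 2.1905$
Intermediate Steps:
$t{\left(M,g \right)} = -56 + M$ ($t{\left(M,g \right)} = M - 56 = -56 + M$)
$\frac{10917 + 21932}{t{\left(-108,-89 \right)} + 15160} = \frac{10917 + 21932}{\left(-56 - 108\right) + 15160} = \frac{32849}{-164 + 15160} = \frac{32849}{14996}$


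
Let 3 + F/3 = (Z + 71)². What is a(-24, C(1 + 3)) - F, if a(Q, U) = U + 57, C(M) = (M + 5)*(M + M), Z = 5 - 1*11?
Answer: -12537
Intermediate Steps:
Z = -6 (Z = 5 - 11 = -6)
C(M) = 2*M*(5 + M) (C(M) = (5 + M)*(2*M) = 2*M*(5 + M))
a(Q, U) = 57 + U
F = 12666 (F = -9 + 3*(-6 + 71)² = -9 + 3*65² = -9 + 3*4225 = -9 + 12675 = 12666)
a(-24, C(1 + 3)) - F = (57 + 2*(1 + 3)*(5 + (1 + 3))) - 1*12666 = (57 + 2*4*(5 + 4)) - 12666 = (57 + 2*4*9) - 12666 = (57 + 72) - 12666 = 129 - 12666 = -12537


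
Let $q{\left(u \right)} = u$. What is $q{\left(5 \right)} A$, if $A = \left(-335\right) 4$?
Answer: $-6700$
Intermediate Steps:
$A = -1340$
$q{\left(5 \right)} A = 5 \left(-1340\right) = -6700$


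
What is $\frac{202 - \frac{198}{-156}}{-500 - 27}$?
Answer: $- \frac{5285}{13702} \approx -0.38571$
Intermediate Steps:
$\frac{202 - \frac{198}{-156}}{-500 - 27} = \frac{202 - - \frac{33}{26}}{-527} = \left(202 + \frac{33}{26}\right) \left(- \frac{1}{527}\right) = \frac{5285}{26} \left(- \frac{1}{527}\right) = - \frac{5285}{13702}$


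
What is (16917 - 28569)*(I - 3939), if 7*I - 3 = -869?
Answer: 331371228/7 ≈ 4.7339e+7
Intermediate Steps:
I = -866/7 (I = 3/7 + (⅐)*(-869) = 3/7 - 869/7 = -866/7 ≈ -123.71)
(16917 - 28569)*(I - 3939) = (16917 - 28569)*(-866/7 - 3939) = -11652*(-28439/7) = 331371228/7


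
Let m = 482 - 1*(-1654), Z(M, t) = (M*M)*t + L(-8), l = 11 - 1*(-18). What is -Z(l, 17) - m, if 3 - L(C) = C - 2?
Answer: -16446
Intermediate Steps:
L(C) = 5 - C (L(C) = 3 - (C - 2) = 3 - (-2 + C) = 3 + (2 - C) = 5 - C)
l = 29 (l = 11 + 18 = 29)
Z(M, t) = 13 + t*M² (Z(M, t) = (M*M)*t + (5 - 1*(-8)) = M²*t + (5 + 8) = t*M² + 13 = 13 + t*M²)
m = 2136 (m = 482 + 1654 = 2136)
-Z(l, 17) - m = -(13 + 17*29²) - 1*2136 = -(13 + 17*841) - 2136 = -(13 + 14297) - 2136 = -1*14310 - 2136 = -14310 - 2136 = -16446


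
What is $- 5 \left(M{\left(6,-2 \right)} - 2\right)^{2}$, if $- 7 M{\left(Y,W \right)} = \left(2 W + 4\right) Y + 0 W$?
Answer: $-20$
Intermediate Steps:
$M{\left(Y,W \right)} = - \frac{Y \left(4 + 2 W\right)}{7}$ ($M{\left(Y,W \right)} = - \frac{\left(2 W + 4\right) Y + 0 W}{7} = - \frac{\left(4 + 2 W\right) Y + 0}{7} = - \frac{Y \left(4 + 2 W\right) + 0}{7} = - \frac{Y \left(4 + 2 W\right)}{7}$)
$- 5 \left(M{\left(6,-2 \right)} - 2\right)^{2} = - 5 \left(\left(- \frac{2}{7}\right) 6 \left(2 - 2\right) - 2\right)^{2} = - 5 \left(\left(- \frac{2}{7}\right) 6 \cdot 0 - 2\right)^{2} = - 5 \left(0 - 2\right)^{2} = - 5 \left(-2\right)^{2} = \left(-5\right) 4 = -20$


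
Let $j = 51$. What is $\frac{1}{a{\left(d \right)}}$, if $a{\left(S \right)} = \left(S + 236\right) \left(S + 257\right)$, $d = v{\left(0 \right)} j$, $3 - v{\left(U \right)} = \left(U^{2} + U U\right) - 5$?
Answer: $\frac{1}{428260} \approx 2.335 \cdot 10^{-6}$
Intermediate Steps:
$v{\left(U \right)} = 8 - 2 U^{2}$ ($v{\left(U \right)} = 3 - \left(\left(U^{2} + U U\right) - 5\right) = 3 - \left(\left(U^{2} + U^{2}\right) - 5\right) = 3 - \left(2 U^{2} - 5\right) = 3 - \left(-5 + 2 U^{2}\right) = 8 - 2 U^{2}$)
$d = 408$ ($d = \left(8 - 2 \cdot 0^{2}\right) 51 = \left(8 - 0\right) 51 = \left(8 + 0\right) 51 = 8 \cdot 51 = 408$)
$a{\left(S \right)} = \left(236 + S\right) \left(257 + S\right)$
$\frac{1}{a{\left(d \right)}} = \frac{1}{60652 + 408^{2} + 493 \cdot 408} = \frac{1}{60652 + 166464 + 201144} = \frac{1}{428260}$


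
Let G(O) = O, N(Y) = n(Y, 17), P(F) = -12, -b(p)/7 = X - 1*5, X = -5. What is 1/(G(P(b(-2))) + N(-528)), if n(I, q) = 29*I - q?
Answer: -1/15341 ≈ -6.5185e-5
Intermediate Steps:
n(I, q) = -q + 29*I
b(p) = 70 (b(p) = -7*(-5 - 1*5) = -7*(-5 - 5) = -7*(-10) = 70)
N(Y) = -17 + 29*Y (N(Y) = -1*17 + 29*Y = -17 + 29*Y)
1/(G(P(b(-2))) + N(-528)) = 1/(-12 + (-17 + 29*(-528))) = 1/(-12 + (-17 - 15312)) = 1/(-12 - 15329) = 1/(-15341) = -1/15341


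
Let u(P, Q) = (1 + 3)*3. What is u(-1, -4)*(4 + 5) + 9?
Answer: 117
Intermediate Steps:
u(P, Q) = 12 (u(P, Q) = 4*3 = 12)
u(-1, -4)*(4 + 5) + 9 = 12*(4 + 5) + 9 = 12*9 + 9 = 108 + 9 = 117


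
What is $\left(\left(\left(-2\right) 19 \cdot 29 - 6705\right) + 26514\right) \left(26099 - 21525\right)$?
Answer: $85565818$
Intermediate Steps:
$\left(\left(\left(-2\right) 19 \cdot 29 - 6705\right) + 26514\right) \left(26099 - 21525\right) = \left(\left(\left(-38\right) 29 - 6705\right) + 26514\right) 4574 = \left(\left(-1102 - 6705\right) + 26514\right) 4574 = \left(-7807 + 26514\right) 4574 = 18707 \cdot 4574 = 85565818$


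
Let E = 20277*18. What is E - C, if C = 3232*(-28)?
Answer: 455482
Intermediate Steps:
E = 364986
C = -90496
E - C = 364986 - 1*(-90496) = 364986 + 90496 = 455482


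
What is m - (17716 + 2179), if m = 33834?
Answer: 13939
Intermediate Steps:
m - (17716 + 2179) = 33834 - (17716 + 2179) = 33834 - 1*19895 = 33834 - 19895 = 13939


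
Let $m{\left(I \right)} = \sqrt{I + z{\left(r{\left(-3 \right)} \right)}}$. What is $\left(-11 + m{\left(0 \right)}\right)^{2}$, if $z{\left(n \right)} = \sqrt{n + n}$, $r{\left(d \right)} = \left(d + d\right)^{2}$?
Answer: $\left(11 - 2^{\frac{3}{4}} \sqrt{3}\right)^{2} \approx 65.4$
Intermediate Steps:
$r{\left(d \right)} = 4 d^{2}$ ($r{\left(d \right)} = \left(2 d\right)^{2} = 4 d^{2}$)
$z{\left(n \right)} = \sqrt{2} \sqrt{n}$ ($z{\left(n \right)} = \sqrt{2 n} = \sqrt{2} \sqrt{n}$)
$m{\left(I \right)} = \sqrt{I + 6 \sqrt{2}}$ ($m{\left(I \right)} = \sqrt{I + \sqrt{2} \sqrt{4 \left(-3\right)^{2}}} = \sqrt{I + \sqrt{2} \sqrt{4 \cdot 9}} = \sqrt{I + \sqrt{2} \sqrt{36}} = \sqrt{I + \sqrt{2} \cdot 6} = \sqrt{I + 6 \sqrt{2}}$)
$\left(-11 + m{\left(0 \right)}\right)^{2} = \left(-11 + \sqrt{0 + 6 \sqrt{2}}\right)^{2} = \left(-11 + \sqrt{6 \sqrt{2}}\right)^{2} = \left(-11 + 2^{\frac{3}{4}} \sqrt{3}\right)^{2}$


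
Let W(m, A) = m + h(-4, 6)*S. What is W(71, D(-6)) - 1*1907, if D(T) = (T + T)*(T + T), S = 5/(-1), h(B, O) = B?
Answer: -1816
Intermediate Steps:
S = -5 (S = 5*(-1) = -5)
D(T) = 4*T² (D(T) = (2*T)*(2*T) = 4*T²)
W(m, A) = 20 + m (W(m, A) = m - 4*(-5) = m + 20 = 20 + m)
W(71, D(-6)) - 1*1907 = (20 + 71) - 1*1907 = 91 - 1907 = -1816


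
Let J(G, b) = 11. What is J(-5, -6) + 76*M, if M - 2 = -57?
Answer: -4169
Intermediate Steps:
M = -55 (M = 2 - 57 = -55)
J(-5, -6) + 76*M = 11 + 76*(-55) = 11 - 4180 = -4169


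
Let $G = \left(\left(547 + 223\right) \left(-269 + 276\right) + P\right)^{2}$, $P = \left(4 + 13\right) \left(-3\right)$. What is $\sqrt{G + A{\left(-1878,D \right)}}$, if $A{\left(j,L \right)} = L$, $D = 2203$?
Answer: $2 \sqrt{7126781} \approx 5339.2$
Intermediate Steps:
$P = -51$ ($P = 17 \left(-3\right) = -51$)
$G = 28504921$ ($G = \left(\left(547 + 223\right) \left(-269 + 276\right) - 51\right)^{2} = \left(770 \cdot 7 - 51\right)^{2} = \left(5390 - 51\right)^{2} = 5339^{2} = 28504921$)
$\sqrt{G + A{\left(-1878,D \right)}} = \sqrt{28504921 + 2203} = \sqrt{28507124} = 2 \sqrt{7126781}$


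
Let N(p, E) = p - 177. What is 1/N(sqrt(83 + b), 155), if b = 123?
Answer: -177/31123 - sqrt(206)/31123 ≈ -0.0061483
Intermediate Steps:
N(p, E) = -177 + p
1/N(sqrt(83 + b), 155) = 1/(-177 + sqrt(83 + 123)) = 1/(-177 + sqrt(206))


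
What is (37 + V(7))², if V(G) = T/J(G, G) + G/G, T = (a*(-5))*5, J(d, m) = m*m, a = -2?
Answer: 3655744/2401 ≈ 1522.6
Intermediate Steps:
J(d, m) = m²
T = 50 (T = -2*(-5)*5 = 10*5 = 50)
V(G) = 1 + 50/G² (V(G) = 50/(G²) + G/G = 50/G² + 1 = 1 + 50/G²)
(37 + V(7))² = (37 + (1 + 50/7²))² = (37 + (1 + 50*(1/49)))² = (37 + (1 + 50/49))² = (37 + 99/49)² = (1912/49)² = 3655744/2401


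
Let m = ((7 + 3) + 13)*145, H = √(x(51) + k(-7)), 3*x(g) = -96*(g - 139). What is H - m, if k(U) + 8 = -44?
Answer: -3335 + 2*√691 ≈ -3282.4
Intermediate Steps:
x(g) = 4448 - 32*g (x(g) = (-96*(g - 139))/3 = (-96*(-139 + g))/3 = (13344 - 96*g)/3 = 4448 - 32*g)
k(U) = -52 (k(U) = -8 - 44 = -52)
H = 2*√691 (H = √((4448 - 32*51) - 52) = √((4448 - 1632) - 52) = √(2816 - 52) = √2764 = 2*√691 ≈ 52.574)
m = 3335 (m = (10 + 13)*145 = 23*145 = 3335)
H - m = 2*√691 - 1*3335 = 2*√691 - 3335 = -3335 + 2*√691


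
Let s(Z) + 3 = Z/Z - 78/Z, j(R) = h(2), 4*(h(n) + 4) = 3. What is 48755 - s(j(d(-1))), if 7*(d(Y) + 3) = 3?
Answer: 48733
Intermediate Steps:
h(n) = -13/4 (h(n) = -4 + (¼)*3 = -4 + ¾ = -13/4)
d(Y) = -18/7 (d(Y) = -3 + (⅐)*3 = -3 + 3/7 = -18/7)
j(R) = -13/4
s(Z) = -2 - 78/Z (s(Z) = -3 + (Z/Z - 78/Z) = -3 + (1 - 78/Z) = -2 - 78/Z)
48755 - s(j(d(-1))) = 48755 - (-2 - 78/(-13/4)) = 48755 - (-2 - 78*(-4/13)) = 48755 - (-2 + 24) = 48755 - 1*22 = 48755 - 22 = 48733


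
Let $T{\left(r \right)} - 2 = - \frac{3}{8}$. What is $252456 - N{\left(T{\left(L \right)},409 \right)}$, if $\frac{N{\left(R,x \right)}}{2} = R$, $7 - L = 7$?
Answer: $\frac{1009811}{4} \approx 2.5245 \cdot 10^{5}$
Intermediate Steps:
$L = 0$ ($L = 7 - 7 = 0$)
$T{\left(r \right)} = \frac{13}{8}$ ($T{\left(r \right)} = 2 - \frac{3}{8} = \frac{13}{8}$)
$N{\left(R,x \right)} = 2 R$
$252456 - N{\left(T{\left(L \right)},409 \right)} = 252456 - 2 \cdot \frac{13}{8} = 252456 - \frac{13}{4} = \frac{1009811}{4}$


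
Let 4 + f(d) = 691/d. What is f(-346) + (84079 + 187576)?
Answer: 93990555/346 ≈ 2.7165e+5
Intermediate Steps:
f(d) = -4 + 691/d
f(-346) + (84079 + 187576) = (-4 + 691/(-346)) + (84079 + 187576) = (-4 + 691*(-1/346)) + 271655 = (-4 - 691/346) + 271655 = -2075/346 + 271655 = 93990555/346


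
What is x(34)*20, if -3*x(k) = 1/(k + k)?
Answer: -5/51 ≈ -0.098039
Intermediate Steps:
x(k) = -1/(6*k) (x(k) = -1/(3*(k + k)) = -1/(2*k)/3 = -1/(6*k))
x(34)*20 = -⅙/34*20 = -⅙*1/34*20 = -1/204*20 = -5/51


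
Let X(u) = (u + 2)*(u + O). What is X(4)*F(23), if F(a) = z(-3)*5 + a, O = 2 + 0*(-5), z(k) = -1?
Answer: 648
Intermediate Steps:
O = 2 (O = 2 + 0 = 2)
X(u) = (2 + u)² (X(u) = (u + 2)*(u + 2) = (2 + u)*(2 + u) = (2 + u)²)
F(a) = -5 + a (F(a) = -1*5 + a = -5 + a)
X(4)*F(23) = (4 + 4² + 4*4)*(-5 + 23) = (4 + 16 + 16)*18 = 36*18 = 648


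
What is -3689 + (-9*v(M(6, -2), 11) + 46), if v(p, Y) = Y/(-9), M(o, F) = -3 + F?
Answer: -3632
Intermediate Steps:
v(p, Y) = -Y/9 (v(p, Y) = Y*(-1/9) = -Y/9)
-3689 + (-9*v(M(6, -2), 11) + 46) = -3689 + (-(-1)*11 + 46) = -3689 + (-9*(-11/9) + 46) = -3689 + (11 + 46) = -3689 + 57 = -3632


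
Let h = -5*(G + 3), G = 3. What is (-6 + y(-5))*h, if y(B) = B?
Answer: 330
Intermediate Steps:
h = -30 (h = -5*(3 + 3) = -5*6 = -30)
(-6 + y(-5))*h = (-6 - 5)*(-30) = -11*(-30) = 330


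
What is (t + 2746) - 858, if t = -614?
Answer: 1274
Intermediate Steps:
(t + 2746) - 858 = (-614 + 2746) - 858 = 2132 - 858 = 1274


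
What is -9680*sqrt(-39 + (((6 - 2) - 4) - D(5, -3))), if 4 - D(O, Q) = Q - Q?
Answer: -9680*I*sqrt(43) ≈ -63476.0*I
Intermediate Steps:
D(O, Q) = 4 (D(O, Q) = 4 - (Q - Q) = 4 - 1*0 = 4 + 0 = 4)
-9680*sqrt(-39 + (((6 - 2) - 4) - D(5, -3))) = -9680*sqrt(-39 + (((6 - 2) - 4) - 1*4)) = -9680*sqrt(-39 + ((4 - 4) - 4)) = -9680*sqrt(-39 + (0 - 4)) = -9680*sqrt(-39 - 4) = -9680*I*sqrt(43)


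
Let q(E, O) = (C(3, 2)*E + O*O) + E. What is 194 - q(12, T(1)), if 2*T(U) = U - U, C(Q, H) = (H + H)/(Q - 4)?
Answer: 230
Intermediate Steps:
C(Q, H) = 2*H/(-4 + Q) (C(Q, H) = (2*H)/(-4 + Q) = 2*H/(-4 + Q))
T(U) = 0 (T(U) = (U - U)/2 = (1/2)*0 = 0)
q(E, O) = O**2 - 3*E (q(E, O) = ((2*2/(-4 + 3))*E + O*O) + E = ((2*2/(-1))*E + O**2) + E = ((2*2*(-1))*E + O**2) + E = (-4*E + O**2) + E = (O**2 - 4*E) + E = O**2 - 3*E)
194 - q(12, T(1)) = 194 - (0**2 - 3*12) = 194 - (0 - 36) = 194 - 1*(-36) = 194 + 36 = 230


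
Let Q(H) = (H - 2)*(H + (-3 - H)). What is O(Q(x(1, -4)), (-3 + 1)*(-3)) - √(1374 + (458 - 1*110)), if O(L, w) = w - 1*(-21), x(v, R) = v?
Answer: 27 - √1722 ≈ -14.497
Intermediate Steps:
Q(H) = 6 - 3*H (Q(H) = (-2 + H)*(-3) = 6 - 3*H)
O(L, w) = 21 + w (O(L, w) = w + 21 = 21 + w)
O(Q(x(1, -4)), (-3 + 1)*(-3)) - √(1374 + (458 - 1*110)) = (21 + (-3 + 1)*(-3)) - √(1374 + (458 - 1*110)) = (21 - 2*(-3)) - √(1374 + (458 - 110)) = (21 + 6) - √(1374 + 348) = 27 - √1722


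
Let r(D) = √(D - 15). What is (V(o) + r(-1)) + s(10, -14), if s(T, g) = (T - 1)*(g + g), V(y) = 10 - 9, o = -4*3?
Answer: -251 + 4*I ≈ -251.0 + 4.0*I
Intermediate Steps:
o = -12
V(y) = 1
s(T, g) = 2*g*(-1 + T) (s(T, g) = (-1 + T)*(2*g) = 2*g*(-1 + T))
r(D) = √(-15 + D)
(V(o) + r(-1)) + s(10, -14) = (1 + √(-15 - 1)) + 2*(-14)*(-1 + 10) = (1 + √(-16)) + 2*(-14)*9 = (1 + 4*I) - 252 = -251 + 4*I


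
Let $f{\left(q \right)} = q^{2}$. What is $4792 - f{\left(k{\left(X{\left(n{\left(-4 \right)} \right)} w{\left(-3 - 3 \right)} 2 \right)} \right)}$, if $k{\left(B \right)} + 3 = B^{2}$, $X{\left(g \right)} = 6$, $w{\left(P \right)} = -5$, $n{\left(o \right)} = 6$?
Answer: $-12933617$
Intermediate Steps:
$k{\left(B \right)} = -3 + B^{2}$
$4792 - f{\left(k{\left(X{\left(n{\left(-4 \right)} \right)} w{\left(-3 - 3 \right)} 2 \right)} \right)} = 4792 - \left(-3 + \left(6 \left(-5\right) 2\right)^{2}\right)^{2} = 4792 - \left(-3 + \left(\left(-30\right) 2\right)^{2}\right)^{2} = 4792 - \left(-3 + \left(-60\right)^{2}\right)^{2} = 4792 - \left(-3 + 3600\right)^{2} = 4792 - 3597^{2} = 4792 - 12938409 = -12933617$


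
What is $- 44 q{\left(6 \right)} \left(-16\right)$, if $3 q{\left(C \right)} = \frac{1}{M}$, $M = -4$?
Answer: $- \frac{176}{3} \approx -58.667$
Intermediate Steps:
$q{\left(C \right)} = - \frac{1}{12}$ ($q{\left(C \right)} = \frac{1}{3 \left(-4\right)} = \frac{1}{3} \left(- \frac{1}{4}\right) = - \frac{1}{12}$)
$- 44 q{\left(6 \right)} \left(-16\right) = \left(-44\right) \left(- \frac{1}{12}\right) \left(-16\right) = \frac{11}{3} \left(-16\right) = - \frac{176}{3}$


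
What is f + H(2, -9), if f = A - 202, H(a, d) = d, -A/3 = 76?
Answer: -439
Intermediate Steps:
A = -228 (A = -3*76 = -228)
f = -430 (f = -228 - 202 = -430)
f + H(2, -9) = -430 - 9 = -439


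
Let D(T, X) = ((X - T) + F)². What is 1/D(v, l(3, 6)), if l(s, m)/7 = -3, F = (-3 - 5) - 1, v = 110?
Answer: 1/19600 ≈ 5.1020e-5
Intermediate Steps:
F = -9 (F = -8 - 1 = -9)
l(s, m) = -21 (l(s, m) = 7*(-3) = -21)
D(T, X) = (-9 + X - T)² (D(T, X) = ((X - T) - 9)² = (-9 + X - T)²)
1/D(v, l(3, 6)) = 1/((9 + 110 - 1*(-21))²) = 1/((9 + 110 + 21)²) = 1/(140²) = 1/19600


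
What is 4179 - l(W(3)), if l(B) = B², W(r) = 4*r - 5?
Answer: 4130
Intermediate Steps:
W(r) = -5 + 4*r
4179 - l(W(3)) = 4179 - (-5 + 4*3)² = 4179 - (-5 + 12)² = 4179 - 1*7² = 4179 - 1*49 = 4179 - 49 = 4130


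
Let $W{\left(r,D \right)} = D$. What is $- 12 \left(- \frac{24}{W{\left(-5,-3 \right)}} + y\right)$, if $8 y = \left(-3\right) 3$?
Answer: $- \frac{165}{2} \approx -82.5$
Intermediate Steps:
$y = - \frac{9}{8}$ ($y = \frac{\left(-3\right) 3}{8} = \frac{1}{8} \left(-9\right) = - \frac{9}{8} \approx -1.125$)
$- 12 \left(- \frac{24}{W{\left(-5,-3 \right)}} + y\right) = - 12 \left(- \frac{24}{-3} - \frac{9}{8}\right) = - 12 \left(\left(-24\right) \left(- \frac{1}{3}\right) - \frac{9}{8}\right) = - 12 \left(8 - \frac{9}{8}\right) = \left(-12\right) \frac{55}{8} = - \frac{165}{2}$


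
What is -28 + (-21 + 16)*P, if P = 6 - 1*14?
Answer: 12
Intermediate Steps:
P = -8 (P = 6 - 14 = -8)
-28 + (-21 + 16)*P = -28 + (-21 + 16)*(-8) = -28 - 5*(-8) = -28 + 40 = 12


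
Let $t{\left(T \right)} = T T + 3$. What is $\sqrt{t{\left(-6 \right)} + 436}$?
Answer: $5 \sqrt{19} \approx 21.794$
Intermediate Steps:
$t{\left(T \right)} = 3 + T^{2}$ ($t{\left(T \right)} = T^{2} + 3 = 3 + T^{2}$)
$\sqrt{t{\left(-6 \right)} + 436} = \sqrt{\left(3 + \left(-6\right)^{2}\right) + 436} = \sqrt{\left(3 + 36\right) + 436} = \sqrt{39 + 436} = \sqrt{475} = 5 \sqrt{19}$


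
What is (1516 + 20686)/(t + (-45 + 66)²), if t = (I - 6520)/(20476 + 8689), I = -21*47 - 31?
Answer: 38089490/756131 ≈ 50.374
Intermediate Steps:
I = -1018 (I = -987 - 31 = -1018)
t = -7538/29165 (t = (-1018 - 6520)/(20476 + 8689) = -7538/29165 ≈ -0.25846)
(1516 + 20686)/(t + (-45 + 66)²) = (1516 + 20686)/(-7538/29165 + (-45 + 66)²) = 22202/(-7538/29165 + 21²) = 22202/(-7538/29165 + 441) = 22202/(12854227/29165) = 22202*(29165/12854227) = 38089490/756131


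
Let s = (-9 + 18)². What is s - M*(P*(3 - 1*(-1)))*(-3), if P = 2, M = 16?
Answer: 465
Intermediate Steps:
s = 81 (s = 9² = 81)
s - M*(P*(3 - 1*(-1)))*(-3) = 81 - 16*(2*(3 - 1*(-1)))*(-3) = 81 - 16*(2*(3 + 1))*(-3) = 81 - 16*(2*4)*(-3) = 81 - 16*8*(-3) = 81 - 16*(-24) = 81 - 1*(-384) = 81 + 384 = 465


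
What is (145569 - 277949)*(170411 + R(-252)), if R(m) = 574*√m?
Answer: -22559008180 - 455916720*I*√7 ≈ -2.2559e+10 - 1.2062e+9*I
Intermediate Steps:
(145569 - 277949)*(170411 + R(-252)) = (145569 - 277949)*(170411 + 574*√(-252)) = -132380*(170411 + 574*(6*I*√7)) = -132380*(170411 + 3444*I*√7) = -22559008180 - 455916720*I*√7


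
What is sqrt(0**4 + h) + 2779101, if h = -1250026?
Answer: 2779101 + I*sqrt(1250026) ≈ 2.7791e+6 + 1118.0*I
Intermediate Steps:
sqrt(0**4 + h) + 2779101 = sqrt(0**4 - 1250026) + 2779101 = sqrt(0 - 1250026) + 2779101 = sqrt(-1250026) + 2779101 = I*sqrt(1250026) + 2779101 = 2779101 + I*sqrt(1250026)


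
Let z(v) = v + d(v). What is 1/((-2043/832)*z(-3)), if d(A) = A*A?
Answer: -416/6129 ≈ -0.067874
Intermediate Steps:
d(A) = A²
z(v) = v + v²
1/((-2043/832)*z(-3)) = 1/((-2043/832)*(-3*(1 - 3))) = 1/((-2043*1/832)*(-3*(-2))) = 1/(-2043/832*6) = 1/(-6129/416) = -416/6129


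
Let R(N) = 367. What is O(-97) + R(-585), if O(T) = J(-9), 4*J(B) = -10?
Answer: 729/2 ≈ 364.50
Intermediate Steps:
J(B) = -5/2 (J(B) = (1/4)*(-10) = -5/2)
O(T) = -5/2
O(-97) + R(-585) = -5/2 + 367 = 729/2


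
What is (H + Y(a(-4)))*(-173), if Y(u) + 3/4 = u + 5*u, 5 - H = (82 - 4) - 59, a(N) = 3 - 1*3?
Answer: 10207/4 ≈ 2551.8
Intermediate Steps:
a(N) = 0 (a(N) = 3 - 3 = 0)
H = -14 (H = 5 - ((82 - 4) - 59) = 5 - (78 - 59) = 5 - 1*19 = 5 - 19 = -14)
Y(u) = -¾ + 6*u (Y(u) = -¾ + (u + 5*u) = -¾ + 6*u)
(H + Y(a(-4)))*(-173) = (-14 + (-¾ + 6*0))*(-173) = (-14 + (-¾ + 0))*(-173) = (-14 - ¾)*(-173) = -59/4*(-173) = 10207/4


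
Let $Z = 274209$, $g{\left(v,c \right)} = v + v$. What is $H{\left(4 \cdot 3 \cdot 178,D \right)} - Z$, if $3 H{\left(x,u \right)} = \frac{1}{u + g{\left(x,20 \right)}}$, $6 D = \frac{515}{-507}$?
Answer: $- \frac{3563321000967}{12994909} \approx -2.7421 \cdot 10^{5}$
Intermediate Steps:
$g{\left(v,c \right)} = 2 v$
$D = - \frac{515}{3042}$ ($D = \frac{515 \frac{1}{-507}}{6} = \frac{515 \left(- \frac{1}{507}\right)}{6} = \frac{1}{6} \left(- \frac{515}{507}\right) = - \frac{515}{3042} \approx -0.1693$)
$H{\left(x,u \right)} = \frac{1}{3 \left(u + 2 x\right)}$
$H{\left(4 \cdot 3 \cdot 178,D \right)} - Z = \frac{1}{3 \left(- \frac{515}{3042} + 2 \cdot 4 \cdot 3 \cdot 178\right)} - 274209 = \frac{1}{3 \left(- \frac{515}{3042} + 2 \cdot 12 \cdot 178\right)} - 274209 = \frac{1}{3 \left(- \frac{515}{3042} + 2 \cdot 2136\right)} - 274209 = \frac{1}{3 \left(- \frac{515}{3042} + 4272\right)} - 274209 = \frac{1}{3 \cdot \frac{12994909}{3042}} - 274209 = \frac{1}{3} \cdot \frac{3042}{12994909} - 274209 = \frac{1014}{12994909} - 274209 = - \frac{3563321000967}{12994909}$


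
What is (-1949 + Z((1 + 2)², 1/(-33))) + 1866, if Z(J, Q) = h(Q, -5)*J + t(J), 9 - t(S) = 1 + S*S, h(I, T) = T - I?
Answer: -2208/11 ≈ -200.73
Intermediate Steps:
t(S) = 8 - S² (t(S) = 9 - (1 + S*S) = 9 - (1 + S²) = 9 + (-1 - S²) = 8 - S²)
Z(J, Q) = 8 - J² + J*(-5 - Q) (Z(J, Q) = (-5 - Q)*J + (8 - J²) = J*(-5 - Q) + (8 - J²) = 8 - J² + J*(-5 - Q))
(-1949 + Z((1 + 2)², 1/(-33))) + 1866 = (-1949 + (8 - ((1 + 2)²)² - (1 + 2)²*(5 + 1/(-33)))) + 1866 = (-1949 + (8 - (3²)² - 1*3²*(5 + 1*(-1/33)))) + 1866 = (-1949 + (8 - 1*9² - 1*9*(5 - 1/33))) + 1866 = (-1949 + (8 - 1*81 - 1*9*164/33)) + 1866 = (-1949 + (8 - 81 - 492/11)) + 1866 = (-1949 - 1295/11) + 1866 = -22734/11 + 1866 = -2208/11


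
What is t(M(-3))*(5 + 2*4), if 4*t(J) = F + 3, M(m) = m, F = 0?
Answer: 39/4 ≈ 9.7500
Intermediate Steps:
t(J) = ¾ (t(J) = (0 + 3)/4 = (¼)*3 = ¾)
t(M(-3))*(5 + 2*4) = 3*(5 + 2*4)/4 = 3*(5 + 8)/4 = (¾)*13 = 39/4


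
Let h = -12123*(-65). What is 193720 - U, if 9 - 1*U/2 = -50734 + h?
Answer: 1668224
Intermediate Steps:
h = 787995
U = -1474504 (U = 18 - 2*(-50734 + 787995) = 18 - 2*737261 = 18 - 1474522 = -1474504)
193720 - U = 193720 - 1*(-1474504) = 193720 + 1474504 = 1668224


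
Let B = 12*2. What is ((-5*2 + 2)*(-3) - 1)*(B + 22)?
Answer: 1058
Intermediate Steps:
B = 24
((-5*2 + 2)*(-3) - 1)*(B + 22) = ((-5*2 + 2)*(-3) - 1)*(24 + 22) = ((-10 + 2)*(-3) - 1)*46 = (-8*(-3) - 1)*46 = (24 - 1)*46 = 23*46 = 1058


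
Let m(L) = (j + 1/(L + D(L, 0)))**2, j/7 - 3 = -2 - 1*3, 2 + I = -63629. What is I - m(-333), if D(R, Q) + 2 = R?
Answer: -28481157953/446224 ≈ -63827.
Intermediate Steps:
I = -63631 (I = -2 - 63629 = -63631)
D(R, Q) = -2 + R
j = -14 (j = 21 + 7*(-2 - 1*3) = 21 + 7*(-2 - 3) = 21 + 7*(-5) = 21 - 35 = -14)
m(L) = (-14 + 1/(-2 + 2*L))**2 (m(L) = (-14 + 1/(L + (-2 + L)))**2 = (-14 + 1/(-2 + 2*L))**2)
I - m(-333) = -63631 - (29 - 28*(-333))**2/(4*(-1 - 333)**2) = -63631 - (29 + 9324)**2/(4*(-334)**2) = -63631 - 9353**2/(4*111556) = -63631 - 87478609/(4*111556) = -63631 - 1*87478609/446224 = -63631 - 87478609/446224 = -28481157953/446224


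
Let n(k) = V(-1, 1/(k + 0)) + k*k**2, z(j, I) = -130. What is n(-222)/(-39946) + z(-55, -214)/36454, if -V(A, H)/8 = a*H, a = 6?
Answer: 3689267807103/13469771227 ≈ 273.89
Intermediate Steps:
V(A, H) = -48*H
n(k) = k**3 - 48/k (n(k) = -48/(k + 0) + k*k**2 = -48/k + k**3 = k**3 - 48/k)
n(-222)/(-39946) + z(-55, -214)/36454 = ((-48 + (-222)**4)/(-222))/(-39946) - 130/36454 = -(-48 + 2428912656)/222*(-1/39946) - 130*1/36454 = -1/222*2428912608*(-1/39946) - 65/18227 = -404818768/37*(-1/39946) - 65/18227 = 202409384/739001 - 65/18227 = 3689267807103/13469771227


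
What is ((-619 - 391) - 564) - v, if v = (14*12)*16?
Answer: -4262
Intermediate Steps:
v = 2688 (v = 168*16 = 2688)
((-619 - 391) - 564) - v = ((-619 - 391) - 564) - 1*2688 = (-1010 - 564) - 2688 = -1574 - 2688 = -4262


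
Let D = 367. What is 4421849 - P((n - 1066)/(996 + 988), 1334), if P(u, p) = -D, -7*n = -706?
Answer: 4422216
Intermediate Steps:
n = 706/7 (n = -⅐*(-706) = 706/7 ≈ 100.86)
P(u, p) = -367 (P(u, p) = -1*367 = -367)
4421849 - P((n - 1066)/(996 + 988), 1334) = 4421849 - 1*(-367) = 4421849 + 367 = 4422216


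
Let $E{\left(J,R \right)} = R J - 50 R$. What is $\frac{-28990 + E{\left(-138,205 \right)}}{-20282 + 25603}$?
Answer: $- \frac{67530}{5321} \approx -12.691$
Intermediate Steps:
$E{\left(J,R \right)} = - 50 R + J R$ ($E{\left(J,R \right)} = J R - 50 R = - 50 R + J R$)
$\frac{-28990 + E{\left(-138,205 \right)}}{-20282 + 25603} = \frac{-28990 + 205 \left(-50 - 138\right)}{-20282 + 25603} = \frac{-28990 + 205 \left(-188\right)}{5321} = \left(-28990 - 38540\right) \frac{1}{5321} = \left(-67530\right) \frac{1}{5321} = - \frac{67530}{5321}$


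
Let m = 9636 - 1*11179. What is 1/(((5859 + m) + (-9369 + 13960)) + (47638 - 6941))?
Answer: 1/49604 ≈ 2.0160e-5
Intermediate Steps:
m = -1543 (m = 9636 - 11179 = -1543)
1/(((5859 + m) + (-9369 + 13960)) + (47638 - 6941)) = 1/(((5859 - 1543) + (-9369 + 13960)) + (47638 - 6941)) = 1/((4316 + 4591) + 40697) = 1/(8907 + 40697) = 1/49604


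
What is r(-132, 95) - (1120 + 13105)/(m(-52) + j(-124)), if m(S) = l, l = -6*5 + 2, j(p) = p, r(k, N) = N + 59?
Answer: 37633/152 ≈ 247.59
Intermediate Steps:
r(k, N) = 59 + N
l = -28 (l = -30 + 2 = -28)
m(S) = -28
r(-132, 95) - (1120 + 13105)/(m(-52) + j(-124)) = (59 + 95) - (1120 + 13105)/(-28 - 124) = 154 - 14225/(-152) = 154 - 14225*(-1)/152 = 154 - 1*(-14225/152) = 154 + 14225/152 = 37633/152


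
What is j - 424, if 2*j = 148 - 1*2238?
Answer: -1469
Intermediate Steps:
j = -1045 (j = (148 - 1*2238)/2 = (148 - 2238)/2 = (½)*(-2090) = -1045)
j - 424 = -1045 - 424 = -1469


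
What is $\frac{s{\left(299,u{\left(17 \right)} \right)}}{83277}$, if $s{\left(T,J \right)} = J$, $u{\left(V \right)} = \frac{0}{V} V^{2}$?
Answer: $0$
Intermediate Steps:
$u{\left(V \right)} = 0$ ($u{\left(V \right)} = 0 V^{2} = 0$)
$\frac{s{\left(299,u{\left(17 \right)} \right)}}{83277} = \frac{0}{83277} = 0 \cdot \frac{1}{83277} = 0$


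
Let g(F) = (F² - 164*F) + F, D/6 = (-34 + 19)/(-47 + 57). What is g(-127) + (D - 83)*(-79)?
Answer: 44098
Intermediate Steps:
D = -9 (D = 6*((-34 + 19)/(-47 + 57)) = 6*(-15/10) = 6*(-15*⅒) = 6*(-3/2) = -9)
g(F) = F² - 163*F
g(-127) + (D - 83)*(-79) = -127*(-163 - 127) + (-9 - 83)*(-79) = -127*(-290) - 92*(-79) = 36830 + 7268 = 44098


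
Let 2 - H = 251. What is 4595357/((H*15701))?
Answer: -4595357/3909549 ≈ -1.1754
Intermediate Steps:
H = -249 (H = 2 - 1*251 = 2 - 251 = -249)
4595357/((H*15701)) = 4595357/((-249*15701)) = 4595357/(-3909549) = 4595357*(-1/3909549) = -4595357/3909549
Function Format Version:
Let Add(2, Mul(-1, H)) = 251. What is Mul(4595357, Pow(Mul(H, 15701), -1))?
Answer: Rational(-4595357, 3909549) ≈ -1.1754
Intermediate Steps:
H = -249 (H = Add(2, Mul(-1, 251)) = Add(2, -251) = -249)
Mul(4595357, Pow(Mul(H, 15701), -1)) = Mul(4595357, Pow(Mul(-249, 15701), -1)) = Mul(4595357, Pow(-3909549, -1)) = Mul(4595357, Rational(-1, 3909549)) = Rational(-4595357, 3909549)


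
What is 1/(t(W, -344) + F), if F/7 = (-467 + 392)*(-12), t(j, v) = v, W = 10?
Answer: 1/5956 ≈ 0.00016790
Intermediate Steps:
F = 6300 (F = 7*((-467 + 392)*(-12)) = 7*(-75*(-12)) = 7*900 = 6300)
1/(t(W, -344) + F) = 1/(-344 + 6300) = 1/5956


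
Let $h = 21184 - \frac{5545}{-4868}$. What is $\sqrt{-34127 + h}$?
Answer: $\frac{i \sqrt{76672191443}}{2434} \approx 113.76 i$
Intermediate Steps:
$h = \frac{103129257}{4868}$ ($h = 21184 - - \frac{5545}{4868} = 21184 + \frac{5545}{4868} = \frac{103129257}{4868} \approx 21185.0$)
$\sqrt{-34127 + h} = \sqrt{-34127 + \frac{103129257}{4868}} = \sqrt{- \frac{63000979}{4868}} = \frac{i \sqrt{76672191443}}{2434}$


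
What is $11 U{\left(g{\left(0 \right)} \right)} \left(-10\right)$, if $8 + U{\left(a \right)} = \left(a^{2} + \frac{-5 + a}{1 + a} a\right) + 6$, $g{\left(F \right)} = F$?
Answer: $220$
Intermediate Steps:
$U{\left(a \right)} = -2 + a^{2} + \frac{a \left(-5 + a\right)}{1 + a}$ ($U{\left(a \right)} = -8 + \left(\left(a^{2} + \frac{-5 + a}{1 + a} a\right) + 6\right) = -8 + \left(\left(a^{2} + \frac{a \left(-5 + a\right)}{1 + a}\right) + 6\right) = -8 + \left(6 + a^{2} + \frac{a \left(-5 + a\right)}{1 + a}\right) = -2 + a^{2} + \frac{a \left(-5 + a\right)}{1 + a}$)
$11 U{\left(g{\left(0 \right)} \right)} \left(-10\right) = 11 \frac{-2 + 0^{3} - 0 + 2 \cdot 0^{2}}{1 + 0} \left(-10\right) = 11 \frac{-2 + 0 + 0 + 2 \cdot 0}{1} \left(-10\right) = 11 \cdot 1 \left(-2 + 0 + 0 + 0\right) \left(-10\right) = 11 \cdot 1 \left(-2\right) \left(-10\right) = 11 \left(-2\right) \left(-10\right) = \left(-22\right) \left(-10\right) = 220$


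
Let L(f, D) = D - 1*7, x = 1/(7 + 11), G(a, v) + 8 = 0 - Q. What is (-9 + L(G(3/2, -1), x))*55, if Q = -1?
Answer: -15785/18 ≈ -876.94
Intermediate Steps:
G(a, v) = -7 (G(a, v) = -8 + (0 - 1*(-1)) = -8 + (0 + 1) = -8 + 1 = -7)
x = 1/18 ≈ 0.055556
L(f, D) = -7 + D (L(f, D) = D - 7 = -7 + D)
(-9 + L(G(3/2, -1), x))*55 = (-9 + (-7 + 1/18))*55 = (-9 - 125/18)*55 = -287/18*55 = -15785/18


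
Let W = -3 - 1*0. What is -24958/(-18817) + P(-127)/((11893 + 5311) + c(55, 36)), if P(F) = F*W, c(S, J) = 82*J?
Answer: 510222725/379275452 ≈ 1.3453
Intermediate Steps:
W = -3 (W = -3 + 0 = -3)
P(F) = -3*F (P(F) = F*(-3) = -3*F)
-24958/(-18817) + P(-127)/((11893 + 5311) + c(55, 36)) = -24958/(-18817) + (-3*(-127))/((11893 + 5311) + 82*36) = -24958*(-1/18817) + 381/(17204 + 2952) = 24958/18817 + 381/20156 = 510222725/379275452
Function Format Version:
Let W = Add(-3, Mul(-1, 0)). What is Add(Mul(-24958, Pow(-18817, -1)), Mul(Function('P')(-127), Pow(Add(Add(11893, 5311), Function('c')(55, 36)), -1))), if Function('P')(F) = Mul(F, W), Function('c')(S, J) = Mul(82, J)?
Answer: Rational(510222725, 379275452) ≈ 1.3453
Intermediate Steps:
W = -3 (W = Add(-3, 0) = -3)
Function('P')(F) = Mul(-3, F) (Function('P')(F) = Mul(F, -3) = Mul(-3, F))
Add(Mul(-24958, Pow(-18817, -1)), Mul(Function('P')(-127), Pow(Add(Add(11893, 5311), Function('c')(55, 36)), -1))) = Add(Mul(-24958, Pow(-18817, -1)), Mul(Mul(-3, -127), Pow(Add(Add(11893, 5311), Mul(82, 36)), -1))) = Add(Mul(-24958, Rational(-1, 18817)), Mul(381, Pow(Add(17204, 2952), -1))) = Add(Rational(24958, 18817), Mul(381, Pow(20156, -1))) = Add(Rational(24958, 18817), Mul(381, Rational(1, 20156))) = Add(Rational(24958, 18817), Rational(381, 20156)) = Rational(510222725, 379275452)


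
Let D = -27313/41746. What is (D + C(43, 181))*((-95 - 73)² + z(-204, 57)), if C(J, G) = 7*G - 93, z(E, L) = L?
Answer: 1385273827971/41746 ≈ 3.3183e+7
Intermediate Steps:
C(J, G) = -93 + 7*G
D = -27313/41746 (D = -27313*1/41746 = -27313/41746 ≈ -0.65427)
(D + C(43, 181))*((-95 - 73)² + z(-204, 57)) = (-27313/41746 + (-93 + 7*181))*((-95 - 73)² + 57) = (-27313/41746 + (-93 + 1267))*((-168)² + 57) = (-27313/41746 + 1174)*(28224 + 57) = (48982491/41746)*28281 = 1385273827971/41746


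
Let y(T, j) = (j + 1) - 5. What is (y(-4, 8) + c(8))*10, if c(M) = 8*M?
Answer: 680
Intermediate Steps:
y(T, j) = -4 + j (y(T, j) = (1 + j) - 5 = -4 + j)
(y(-4, 8) + c(8))*10 = ((-4 + 8) + 8*8)*10 = (4 + 64)*10 = 68*10 = 680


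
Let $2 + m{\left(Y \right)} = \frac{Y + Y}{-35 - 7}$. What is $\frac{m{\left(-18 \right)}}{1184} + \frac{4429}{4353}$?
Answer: $\frac{4584091}{4509708} \approx 1.0165$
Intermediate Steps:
$m{\left(Y \right)} = -2 - \frac{Y}{21}$ ($m{\left(Y \right)} = -2 + \frac{Y + Y}{-35 - 7} = -2 + \frac{2 Y}{-42} = -2 + 2 Y \left(- \frac{1}{42}\right) = -2 - \frac{Y}{21}$)
$\frac{m{\left(-18 \right)}}{1184} + \frac{4429}{4353} = \frac{-2 - - \frac{6}{7}}{1184} + \frac{4429}{4353} = \left(-2 + \frac{6}{7}\right) \frac{1}{1184} + 4429 \cdot \frac{1}{4353} = \left(- \frac{8}{7}\right) \frac{1}{1184} + \frac{4429}{4353} = - \frac{1}{1036} + \frac{4429}{4353} = \frac{4584091}{4509708}$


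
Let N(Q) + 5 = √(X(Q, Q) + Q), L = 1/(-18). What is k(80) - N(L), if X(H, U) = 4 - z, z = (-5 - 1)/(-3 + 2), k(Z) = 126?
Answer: 131 - I*√74/6 ≈ 131.0 - 1.4337*I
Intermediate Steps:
z = 6 (z = -6/(-1) = -6*(-1) = 6)
L = -1/18 ≈ -0.055556
X(H, U) = -2 (X(H, U) = 4 - 1*6 = 4 - 6 = -2)
N(Q) = -5 + √(-2 + Q)
k(80) - N(L) = 126 - (-5 + √(-2 - 1/18)) = 126 - (-5 + √(-37/18)) = 126 - (-5 + I*√74/6) = 126 + (5 - I*√74/6) = 131 - I*√74/6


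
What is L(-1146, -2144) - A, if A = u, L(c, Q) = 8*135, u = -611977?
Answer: 613057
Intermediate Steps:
L(c, Q) = 1080
A = -611977
L(-1146, -2144) - A = 1080 - 1*(-611977) = 1080 + 611977 = 613057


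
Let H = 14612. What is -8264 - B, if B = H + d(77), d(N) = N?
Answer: -22953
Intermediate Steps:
B = 14689 (B = 14612 + 77 = 14689)
-8264 - B = -8264 - 1*14689 = -8264 - 14689 = -22953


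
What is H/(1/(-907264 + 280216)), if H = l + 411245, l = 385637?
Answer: -499683264336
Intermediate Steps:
H = 796882 (H = 385637 + 411245 = 796882)
H/(1/(-907264 + 280216)) = 796882/(1/(-907264 + 280216)) = 796882/(1/(-627048)) = 796882/(-1/627048) = 796882*(-627048) = -499683264336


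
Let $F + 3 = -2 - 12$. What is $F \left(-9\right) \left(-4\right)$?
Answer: $-612$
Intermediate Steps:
$F = -17$ ($F = -3 - 14 = -17$)
$F \left(-9\right) \left(-4\right) = \left(-17\right) \left(-9\right) \left(-4\right) = 153 \left(-4\right) = -612$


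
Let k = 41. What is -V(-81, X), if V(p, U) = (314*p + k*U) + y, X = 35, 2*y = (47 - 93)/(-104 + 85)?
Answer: 455958/19 ≈ 23998.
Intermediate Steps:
y = 23/19 (y = ((47 - 93)/(-104 + 85))/2 = (-46/(-19))/2 = (-46*(-1/19))/2 = (½)*(46/19) = 23/19 ≈ 1.2105)
V(p, U) = 23/19 + 41*U + 314*p (V(p, U) = (314*p + 41*U) + 23/19 = (41*U + 314*p) + 23/19 = 23/19 + 41*U + 314*p)
-V(-81, X) = -(23/19 + 41*35 + 314*(-81)) = -(23/19 + 1435 - 25434) = -1*(-455958/19) = 455958/19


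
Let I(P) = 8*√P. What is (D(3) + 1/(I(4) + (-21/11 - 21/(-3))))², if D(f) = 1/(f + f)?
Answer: 22201/484416 ≈ 0.045830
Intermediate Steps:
D(f) = 1/(2*f)
(D(3) + 1/(I(4) + (-21/11 - 21/(-3))))² = ((½)/3 + 1/(8*√4 + (-21/11 - 21/(-3))))² = ((½)*(⅓) + 1/(8*2 + (-21*1/11 - 21*(-⅓))))² = (⅙ + 1/(16 + (-21/11 + 7)))² = (⅙ + 1/(16 + 56/11))² = (⅙ + 1/(232/11))² = (⅙ + 11/232)² = (149/696)² = 22201/484416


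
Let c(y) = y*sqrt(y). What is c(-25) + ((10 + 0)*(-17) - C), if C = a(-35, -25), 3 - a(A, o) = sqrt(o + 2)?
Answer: -173 - 125*I + I*sqrt(23) ≈ -173.0 - 120.2*I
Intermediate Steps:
a(A, o) = 3 - sqrt(2 + o) (a(A, o) = 3 - sqrt(o + 2) = 3 - sqrt(2 + o))
C = 3 - I*sqrt(23) (C = 3 - sqrt(2 - 25) = 3 - sqrt(-23) = 3 - I*sqrt(23) ≈ 3.0 - 4.7958*I)
c(y) = y**(3/2)
c(-25) + ((10 + 0)*(-17) - C) = (-25)**(3/2) + ((10 + 0)*(-17) - (3 - I*sqrt(23))) = -125*I + (10*(-17) + (-3 + I*sqrt(23))) = -125*I + (-170 + (-3 + I*sqrt(23))) = -125*I + (-173 + I*sqrt(23)) = -173 - 125*I + I*sqrt(23)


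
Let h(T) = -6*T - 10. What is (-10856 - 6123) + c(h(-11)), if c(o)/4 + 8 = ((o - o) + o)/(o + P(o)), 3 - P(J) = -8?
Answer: -1139513/67 ≈ -17008.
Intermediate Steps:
P(J) = 11 (P(J) = 3 - 1*(-8) = 3 + 8 = 11)
h(T) = -10 - 6*T
c(o) = -32 + 4*o/(11 + o) (c(o) = -32 + 4*(((o - o) + o)/(o + 11)) = -32 + 4*((0 + o)/(11 + o)) = -32 + 4*(o/(11 + o)) = -32 + 4*o/(11 + o))
(-10856 - 6123) + c(h(-11)) = (-10856 - 6123) + 4*(-88 - 7*(-10 - 6*(-11)))/(11 + (-10 - 6*(-11))) = -16979 + 4*(-88 - 7*(-10 + 66))/(11 + (-10 + 66)) = -16979 + 4*(-88 - 7*56)/(11 + 56) = -16979 + 4*(-88 - 392)/67 = -16979 + 4*(1/67)*(-480) = -16979 - 1920/67 = -1139513/67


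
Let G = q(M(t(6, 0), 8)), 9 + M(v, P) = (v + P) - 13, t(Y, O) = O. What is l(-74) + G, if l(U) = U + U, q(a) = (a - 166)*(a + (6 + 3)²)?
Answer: -12208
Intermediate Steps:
M(v, P) = -22 + P + v (M(v, P) = -9 + ((v + P) - 13) = -9 + ((P + v) - 13) = -9 + (-13 + P + v) = -22 + P + v)
q(a) = (-166 + a)*(81 + a) (q(a) = (-166 + a)*(a + 9²) = (-166 + a)*(a + 81) = (-166 + a)*(81 + a))
l(U) = 2*U
G = -12060 (G = -13446 + (-22 + 8 + 0)² - 85*(-22 + 8 + 0) = -13446 + (-14)² - 85*(-14) = -13446 + 196 + 1190 = -12060)
l(-74) + G = 2*(-74) - 12060 = -148 - 12060 = -12208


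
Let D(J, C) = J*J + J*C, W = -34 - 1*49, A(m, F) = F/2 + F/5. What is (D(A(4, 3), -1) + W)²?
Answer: 65108761/10000 ≈ 6510.9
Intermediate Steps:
A(m, F) = 7*F/10 (A(m, F) = F*(½) + F*(⅕) = F/2 + F/5 = 7*F/10)
W = -83 (W = -34 - 49 = -83)
D(J, C) = J² + C*J
(D(A(4, 3), -1) + W)² = (((7/10)*3)*(-1 + (7/10)*3) - 83)² = (21*(-1 + 21/10)/10 - 83)² = ((21/10)*(11/10) - 83)² = (231/100 - 83)² = (-8069/100)² = 65108761/10000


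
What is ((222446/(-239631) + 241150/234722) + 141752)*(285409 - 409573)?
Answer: -23570711954484825084/1339206371 ≈ -1.7601e+10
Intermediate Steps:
((222446/(-239631) + 241150/234722) + 141752)*(285409 - 409573) = ((222446*(-1/239631) + 241150*(1/234722)) + 141752)*(-124164) = ((-31778/34233 + 120575/117361) + 141752)*(-124164) = (398146117/4017619113 + 141752)*(-124164) = (569505942652093/4017619113)*(-124164) = -23570711954484825084/1339206371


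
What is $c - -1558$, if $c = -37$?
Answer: $1521$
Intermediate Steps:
$c - -1558 = -37 - -1558 = -37 + 1558 = 1521$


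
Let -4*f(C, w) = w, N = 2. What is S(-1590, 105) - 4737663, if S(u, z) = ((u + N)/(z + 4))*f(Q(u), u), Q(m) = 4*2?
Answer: -517036497/109 ≈ -4.7435e+6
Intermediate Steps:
Q(m) = 8
f(C, w) = -w/4
S(u, z) = -u*(2 + u)/(4*(4 + z)) (S(u, z) = ((u + 2)/(z + 4))*(-u/4) = ((2 + u)/(4 + z))*(-u/4) = -u*(2 + u)/(4*(4 + z)))
S(-1590, 105) - 4737663 = -1*(-1590)*(2 - 1590)/(16 + 4*105) - 4737663 = -1*(-1590)*(-1588)/(16 + 420) - 4737663 = -1*(-1590)*(-1588)/436 - 4737663 = -1*(-1590)*1/436*(-1588) - 4737663 = -631230/109 - 4737663 = -517036497/109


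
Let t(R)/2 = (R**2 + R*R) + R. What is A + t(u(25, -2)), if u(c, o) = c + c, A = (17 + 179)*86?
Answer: 26956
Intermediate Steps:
A = 16856 (A = 196*86 = 16856)
u(c, o) = 2*c
t(R) = 2*R + 4*R**2 (t(R) = 2*((R**2 + R*R) + R) = 2*((R**2 + R**2) + R) = 2*(2*R**2 + R) = 2*(R + 2*R**2) = 2*R + 4*R**2)
A + t(u(25, -2)) = 16856 + 2*(2*25)*(1 + 2*(2*25)) = 16856 + 2*50*(1 + 2*50) = 16856 + 2*50*(1 + 100) = 16856 + 2*50*101 = 16856 + 10100 = 26956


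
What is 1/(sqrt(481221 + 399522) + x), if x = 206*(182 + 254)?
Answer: 89816/8066033113 - sqrt(880743)/8066033113 ≈ 1.1019e-5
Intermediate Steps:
x = 89816 (x = 206*436 = 89816)
1/(sqrt(481221 + 399522) + x) = 1/(sqrt(481221 + 399522) + 89816) = 1/(sqrt(880743) + 89816) = 1/(89816 + sqrt(880743))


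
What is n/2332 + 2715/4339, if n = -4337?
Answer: -12486863/10118548 ≈ -1.2341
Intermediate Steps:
n/2332 + 2715/4339 = -4337/2332 + 2715/4339 = -12486863/10118548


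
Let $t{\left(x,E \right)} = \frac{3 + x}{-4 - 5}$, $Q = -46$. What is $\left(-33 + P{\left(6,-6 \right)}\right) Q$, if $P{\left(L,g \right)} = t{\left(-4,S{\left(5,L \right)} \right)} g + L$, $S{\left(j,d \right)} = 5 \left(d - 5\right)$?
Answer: $\frac{3818}{3} \approx 1272.7$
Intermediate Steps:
$S{\left(j,d \right)} = -25 + 5 d$ ($S{\left(j,d \right)} = 5 \left(-5 + d\right) = -25 + 5 d$)
$t{\left(x,E \right)} = - \frac{1}{3} - \frac{x}{9}$ ($t{\left(x,E \right)} = \frac{3 + x}{-9} = \left(3 + x\right) \left(- \frac{1}{9}\right) = - \frac{1}{3} - \frac{x}{9}$)
$P{\left(L,g \right)} = L + \frac{g}{9}$ ($P{\left(L,g \right)} = \left(- \frac{1}{3} - - \frac{4}{9}\right) g + L = \left(- \frac{1}{3} + \frac{4}{9}\right) g + L = \frac{g}{9} + L = L + \frac{g}{9}$)
$\left(-33 + P{\left(6,-6 \right)}\right) Q = \left(-33 + \left(6 + \frac{1}{9} \left(-6\right)\right)\right) \left(-46\right) = \left(-33 + \left(6 - \frac{2}{3}\right)\right) \left(-46\right) = \left(-33 + \frac{16}{3}\right) \left(-46\right) = \left(- \frac{83}{3}\right) \left(-46\right) = \frac{3818}{3}$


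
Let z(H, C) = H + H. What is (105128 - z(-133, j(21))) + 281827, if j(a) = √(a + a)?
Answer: 387221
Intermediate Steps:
j(a) = √2*√a (j(a) = √(2*a) = √2*√a)
z(H, C) = 2*H
(105128 - z(-133, j(21))) + 281827 = (105128 - 2*(-133)) + 281827 = (105128 - 1*(-266)) + 281827 = (105128 + 266) + 281827 = 105394 + 281827 = 387221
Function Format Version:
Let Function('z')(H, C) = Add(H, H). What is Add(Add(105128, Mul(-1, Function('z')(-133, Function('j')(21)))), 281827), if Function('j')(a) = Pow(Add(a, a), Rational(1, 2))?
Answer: 387221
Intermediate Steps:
Function('j')(a) = Mul(Pow(2, Rational(1, 2)), Pow(a, Rational(1, 2))) (Function('j')(a) = Pow(Mul(2, a), Rational(1, 2)) = Mul(Pow(2, Rational(1, 2)), Pow(a, Rational(1, 2))))
Function('z')(H, C) = Mul(2, H)
Add(Add(105128, Mul(-1, Function('z')(-133, Function('j')(21)))), 281827) = Add(Add(105128, Mul(-1, Mul(2, -133))), 281827) = Add(Add(105128, Mul(-1, -266)), 281827) = Add(Add(105128, 266), 281827) = Add(105394, 281827) = 387221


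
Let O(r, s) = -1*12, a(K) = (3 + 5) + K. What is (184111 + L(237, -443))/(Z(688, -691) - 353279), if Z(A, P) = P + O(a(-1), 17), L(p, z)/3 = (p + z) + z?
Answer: -91082/176991 ≈ -0.51461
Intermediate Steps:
a(K) = 8 + K
O(r, s) = -12
L(p, z) = 3*p + 6*z (L(p, z) = 3*((p + z) + z) = 3*(p + 2*z) = 3*p + 6*z)
Z(A, P) = -12 + P (Z(A, P) = P - 12 = -12 + P)
(184111 + L(237, -443))/(Z(688, -691) - 353279) = (184111 + (3*237 + 6*(-443)))/((-12 - 691) - 353279) = (184111 + (711 - 2658))/(-703 - 353279) = (184111 - 1947)/(-353982) = 182164*(-1/353982) = -91082/176991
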